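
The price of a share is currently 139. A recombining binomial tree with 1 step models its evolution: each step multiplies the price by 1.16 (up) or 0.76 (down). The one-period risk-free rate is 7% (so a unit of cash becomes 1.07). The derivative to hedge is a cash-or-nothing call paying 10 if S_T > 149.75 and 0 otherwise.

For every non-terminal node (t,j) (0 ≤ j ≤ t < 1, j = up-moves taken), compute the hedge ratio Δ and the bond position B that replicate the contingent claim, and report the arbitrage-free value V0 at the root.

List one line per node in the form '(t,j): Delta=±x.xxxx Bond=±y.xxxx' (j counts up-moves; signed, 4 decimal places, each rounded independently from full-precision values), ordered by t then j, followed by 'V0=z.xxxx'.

Risk-neutral probability p* = (R−d)/(u−d) = (1.07−0.76)/(1.16−0.76) = 0.7750.
Terminal values V(1,·): V(1,0)=0.0000, V(1,1)=10.0000
  t=0,j=0: stock 139.0000 → up 161.2400 (V=10.0000), down 105.6400 (V=0.0000). Price 7.2430; hedge Δ=0.1799, bond B=-17.7570.
Self-financing check: at every node Δ·S+B equals the discounted successor values.

(0,0): Delta=0.1799 Bond=-17.7570
V0=7.2430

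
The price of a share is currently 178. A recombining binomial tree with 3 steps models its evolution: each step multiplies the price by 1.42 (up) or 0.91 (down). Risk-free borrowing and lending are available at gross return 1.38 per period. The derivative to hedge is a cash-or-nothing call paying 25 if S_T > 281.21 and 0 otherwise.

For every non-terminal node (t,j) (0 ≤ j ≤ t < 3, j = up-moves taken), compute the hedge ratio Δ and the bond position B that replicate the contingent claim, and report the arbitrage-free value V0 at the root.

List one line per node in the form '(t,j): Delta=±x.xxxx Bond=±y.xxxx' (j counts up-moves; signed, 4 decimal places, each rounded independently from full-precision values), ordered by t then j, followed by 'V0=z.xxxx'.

(0,0): Delta=0.0209 Bond=5.6253
(1,0): Delta=0.2021 Bond=-21.5864
(1,1): Delta=0.0110 Bond=10.2607
(2,0): Delta=0.0000 Bond=0.0000
(2,1): Delta=0.2131 Bond=-32.3245
(2,2): Delta=0.0000 Bond=18.1159
V0=9.3463

Since d<R<u, set p* = (R−d)/(u−d) = 0.9216; price each node as the discounted p*-expectation of its children.
Terminal payoffs: V(3,0)=0.0000, V(3,1)=0.0000, V(3,2)=25.0000, V(3,3)=25.0000
(2,0): S=147.4018. Δ = (V_up−V_dn)/(S_up−S_dn) = (0.0000−0.0000)/(209.3106−134.1356) = 0.0000. V = [p*·0.0000 + (1−p*)·0.0000]/1.38 = 0.0000. B = V − Δ·S = 0.0000.
(2,1): S=230.0116. Δ = (V_up−V_dn)/(S_up−S_dn) = (25.0000−0.0000)/(326.6165−209.3106) = 0.2131. V = [p*·25.0000 + (1−p*)·0.0000]/1.38 = 16.6951. B = V − Δ·S = -32.3245.
(2,2): S=358.9192. Δ = (V_up−V_dn)/(S_up−S_dn) = (25.0000−25.0000)/(509.6653−326.6165) = 0.0000. V = [p*·25.0000 + (1−p*)·25.0000]/1.38 = 18.1159. B = V − Δ·S = 18.1159.
(1,0): S=161.9800. Δ = (V_up−V_dn)/(S_up−S_dn) = (16.6951−0.0000)/(230.0116−147.4018) = 0.2021. V = [p*·16.6951 + (1−p*)·0.0000]/1.38 = 11.1490. B = V − Δ·S = -21.5864.
(1,1): S=252.7600. Δ = (V_up−V_dn)/(S_up−S_dn) = (18.1159−16.6951)/(358.9192−230.0116) = 0.0110. V = [p*·18.1159 + (1−p*)·16.6951]/1.38 = 13.0467. B = V − Δ·S = 10.2607.
(0,0): S=178.0000. Δ = (V_up−V_dn)/(S_up−S_dn) = (13.0467−11.1490)/(252.7600−161.9800) = 0.0209. V = [p*·13.0467 + (1−p*)·11.1490]/1.38 = 9.3463. B = V − Δ·S = 5.6253.
The time-0 hedge costs 9.3463, which is the no-arbitrage price.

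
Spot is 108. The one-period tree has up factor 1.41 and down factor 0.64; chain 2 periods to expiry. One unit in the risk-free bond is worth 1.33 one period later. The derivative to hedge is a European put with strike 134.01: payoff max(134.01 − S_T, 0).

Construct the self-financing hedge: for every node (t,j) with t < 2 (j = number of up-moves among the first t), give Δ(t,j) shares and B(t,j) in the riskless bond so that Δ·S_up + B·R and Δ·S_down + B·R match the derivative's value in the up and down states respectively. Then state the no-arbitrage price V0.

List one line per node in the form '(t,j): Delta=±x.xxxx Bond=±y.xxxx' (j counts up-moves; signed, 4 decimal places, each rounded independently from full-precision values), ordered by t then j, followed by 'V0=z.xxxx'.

No-arbitrage ⇒ martingale measure with p* = (R−d)/(u−d) = 0.8961.
Terminal payoffs: V(2,0)=89.7732, V(2,1)=36.5508, V(2,2)=0.0000
  t=1,j=0: stock 69.1200 → up 97.4592 (V=36.5508), down 44.2368 (V=89.7732). Price 31.6394; hedge Δ=-1.0000, bond B=100.7594.
  t=1,j=1: stock 152.2800 → up 214.7148 (V=0.0000), down 97.4592 (V=36.5508). Price 2.8553; hedge Δ=-0.3117, bond B=50.3238.
  t=0,j=0: stock 108.0000 → up 152.2800 (V=2.8553), down 69.1200 (V=31.6394). Price 4.3953; hedge Δ=-0.3461, bond B=41.7774.
Check: Δ(0,0)·S0 + B(0,0) = 4.3953 = V0.

(0,0): Delta=-0.3461 Bond=41.7774
(1,0): Delta=-1.0000 Bond=100.7594
(1,1): Delta=-0.3117 Bond=50.3238
V0=4.3953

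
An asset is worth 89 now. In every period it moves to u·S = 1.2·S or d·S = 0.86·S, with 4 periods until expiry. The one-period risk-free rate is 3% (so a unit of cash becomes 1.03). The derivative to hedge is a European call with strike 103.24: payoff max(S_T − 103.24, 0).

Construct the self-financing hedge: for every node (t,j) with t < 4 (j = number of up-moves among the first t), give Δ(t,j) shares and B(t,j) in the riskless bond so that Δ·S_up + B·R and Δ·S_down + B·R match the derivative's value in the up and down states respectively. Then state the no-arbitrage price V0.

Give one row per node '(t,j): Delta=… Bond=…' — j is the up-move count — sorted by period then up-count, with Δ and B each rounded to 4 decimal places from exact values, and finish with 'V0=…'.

(0,0): Delta=0.5268 Bond=-35.9237
(1,0): Delta=0.2628 Bond=-16.7943
(1,1): Delta=0.7160 Bond=-57.2084
(2,0): Delta=0.0000 Bond=0.0000
(2,1): Delta=0.4511 Bond=-34.5963
(2,2): Delta=0.9058 Bond=-83.2531
(3,0): Delta=0.0000 Bond=0.0000
(3,1): Delta=0.0000 Bond=0.0000
(3,2): Delta=0.7744 Bond=-71.2683
(3,3): Delta=1.0000 Bond=-100.2330
V0=10.9614

No-arbitrage ⇒ martingale measure with p* = (R−d)/(u−d) = 0.5000.
At expiry t=4: V(4,0)=0.0000, V(4,1)=0.0000, V(4,2)=0.0000, V(4,3)=29.0211, V(4,4)=81.3104
  t=3,j=0: stock 56.6090 → up 67.9308 (V=0.0000), down 48.6837 (V=0.0000). Price 0.0000; hedge Δ=0.0000, bond B=0.0000.
  t=3,j=1: stock 78.9893 → up 94.7871 (V=0.0000), down 67.9308 (V=0.0000). Price 0.0000; hedge Δ=0.0000, bond B=0.0000.
  t=3,j=2: stock 110.2176 → up 132.2611 (V=29.0211), down 94.7871 (V=0.0000). Price 14.0879; hedge Δ=0.7744, bond B=-71.2683.
  t=3,j=3: stock 153.7920 → up 184.5504 (V=81.3104), down 132.2611 (V=29.0211). Price 53.5590; hedge Δ=1.0000, bond B=-100.2330.
  t=2,j=0: stock 65.8244 → up 78.9893 (V=0.0000), down 56.6090 (V=0.0000). Price 0.0000; hedge Δ=0.0000, bond B=0.0000.
  t=2,j=1: stock 91.8480 → up 110.2176 (V=14.0879), down 78.9893 (V=0.0000). Price 6.8388; hedge Δ=0.4511, bond B=-34.5963.
  t=2,j=2: stock 128.1600 → up 153.7920 (V=53.5590), down 110.2176 (V=14.0879). Price 32.8383; hedge Δ=0.9058, bond B=-83.2531.
  t=1,j=0: stock 76.5400 → up 91.8480 (V=6.8388), down 65.8244 (V=0.0000). Price 3.3198; hedge Δ=0.2628, bond B=-16.7943.
  t=1,j=1: stock 106.8000 → up 128.1600 (V=32.8383), down 91.8480 (V=6.8388). Price 19.2607; hedge Δ=0.7160, bond B=-57.2084.
  t=0,j=0: stock 89.0000 → up 106.8000 (V=19.2607), down 76.5400 (V=3.3198). Price 10.9614; hedge Δ=0.5268, bond B=-35.9237.
Each (Δ,B) replicates both successor values, so the strategy is self-financing and V0 is arbitrage-free.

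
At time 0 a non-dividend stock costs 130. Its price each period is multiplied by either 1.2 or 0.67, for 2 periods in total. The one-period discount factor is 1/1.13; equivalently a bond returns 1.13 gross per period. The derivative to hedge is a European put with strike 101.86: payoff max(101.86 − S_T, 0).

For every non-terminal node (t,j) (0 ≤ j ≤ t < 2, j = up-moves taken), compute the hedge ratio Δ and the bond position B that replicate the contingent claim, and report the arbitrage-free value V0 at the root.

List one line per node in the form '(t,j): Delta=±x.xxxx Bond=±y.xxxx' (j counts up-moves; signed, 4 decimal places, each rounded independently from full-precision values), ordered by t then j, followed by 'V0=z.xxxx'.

(0,0): Delta=-0.0738 Bond=10.1880
(1,0): Delta=-0.9424 Bond=87.1658
(1,1): Delta=0.0000 Bond=0.0000
V0=0.5943

Risk-neutral probability p* = (R−d)/(u−d) = (1.13−0.67)/(1.2−0.67) = 0.8679.
Terminal values V(2,·): V(2,0)=43.5030, V(2,1)=0.0000, V(2,2)=0.0000
  t=1,j=0: stock 87.1000 → up 104.5200 (V=0.0000), down 58.3570 (V=43.5030). Price 5.0847; hedge Δ=-0.9424, bond B=87.1658.
  t=1,j=1: stock 156.0000 → up 187.2000 (V=0.0000), down 104.5200 (V=0.0000). Price 0.0000; hedge Δ=0.0000, bond B=0.0000.
  t=0,j=0: stock 130.0000 → up 156.0000 (V=0.0000), down 87.1000 (V=5.0847). Price 0.5943; hedge Δ=-0.0738, bond B=10.1880.
The time-0 hedge costs 0.5943, which is the no-arbitrage price.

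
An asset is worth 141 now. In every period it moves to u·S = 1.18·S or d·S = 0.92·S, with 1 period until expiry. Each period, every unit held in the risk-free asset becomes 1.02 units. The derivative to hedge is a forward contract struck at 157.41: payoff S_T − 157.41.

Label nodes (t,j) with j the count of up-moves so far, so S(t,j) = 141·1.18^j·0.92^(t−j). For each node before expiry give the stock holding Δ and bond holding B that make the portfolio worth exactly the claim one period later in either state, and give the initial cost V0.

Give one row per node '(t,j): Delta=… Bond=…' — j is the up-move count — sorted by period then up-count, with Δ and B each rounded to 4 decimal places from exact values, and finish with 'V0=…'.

(0,0): Delta=1.0000 Bond=-154.3235
V0=-13.3235

Under the risk-neutral measure, an up-move has probability p* = (R−d)/(u−d) = 0.3846 and values discount at R = 1.02.
At expiry t=1: V(1,0)=-27.6900, V(1,1)=8.9700
  t=0,j=0: stock 141.0000 → up 166.3800 (V=8.9700), down 129.7200 (V=-27.6900). Price -13.3235; hedge Δ=1.0000, bond B=-154.3235.
Check: Δ(0,0)·S0 + B(0,0) = -13.3235 = V0.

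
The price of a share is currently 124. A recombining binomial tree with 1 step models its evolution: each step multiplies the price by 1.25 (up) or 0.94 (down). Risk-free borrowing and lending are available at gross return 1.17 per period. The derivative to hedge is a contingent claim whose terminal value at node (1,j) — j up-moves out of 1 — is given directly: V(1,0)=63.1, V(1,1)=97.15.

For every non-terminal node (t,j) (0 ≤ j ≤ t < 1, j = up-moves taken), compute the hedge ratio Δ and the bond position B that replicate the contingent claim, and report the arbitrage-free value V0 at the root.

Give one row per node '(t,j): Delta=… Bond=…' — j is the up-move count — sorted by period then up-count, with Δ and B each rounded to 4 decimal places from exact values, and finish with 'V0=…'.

Since d<R<u, set p* = (R−d)/(u−d) = 0.7419; price each node as the discounted p*-expectation of its children.
Terminal payoffs: V(1,0)=63.1000, V(1,1)=97.1500
(0,0): S=124.0000. Δ = (V_up−V_dn)/(S_up−S_dn) = (97.1500−63.1000)/(155.0000−116.5600) = 0.8858. V = [p*·97.1500 + (1−p*)·63.1000]/1.17 = 75.5238. B = V − Δ·S = -34.3149.
Each (Δ,B) replicates both successor values, so the strategy is self-financing and V0 is arbitrage-free.

(0,0): Delta=0.8858 Bond=-34.3149
V0=75.5238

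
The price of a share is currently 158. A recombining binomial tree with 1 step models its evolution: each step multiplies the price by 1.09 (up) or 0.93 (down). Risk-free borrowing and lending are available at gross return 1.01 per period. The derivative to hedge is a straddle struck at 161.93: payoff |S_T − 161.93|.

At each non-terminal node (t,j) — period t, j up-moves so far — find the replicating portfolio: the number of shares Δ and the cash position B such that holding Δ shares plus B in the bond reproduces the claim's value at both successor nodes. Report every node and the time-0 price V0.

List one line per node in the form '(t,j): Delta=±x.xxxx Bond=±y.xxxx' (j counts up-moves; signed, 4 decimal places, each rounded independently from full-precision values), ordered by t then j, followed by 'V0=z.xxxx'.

(0,0): Delta=-0.1859 Bond=41.8899
V0=12.5149

Risk-neutral probability p* = (R−d)/(u−d) = (1.01−0.93)/(1.09−0.93) = 0.5000.
Payoff layer (t=1): V(1,0)=14.9900, V(1,1)=10.2900
(0,0): S=158.0000. Δ = (V_up−V_dn)/(S_up−S_dn) = (10.2900−14.9900)/(172.2200−146.9400) = -0.1859. V = [p*·10.2900 + (1−p*)·14.9900]/1.01 = 12.5149. B = V − Δ·S = 41.8899.
Each (Δ,B) replicates both successor values, so the strategy is self-financing and V0 is arbitrage-free.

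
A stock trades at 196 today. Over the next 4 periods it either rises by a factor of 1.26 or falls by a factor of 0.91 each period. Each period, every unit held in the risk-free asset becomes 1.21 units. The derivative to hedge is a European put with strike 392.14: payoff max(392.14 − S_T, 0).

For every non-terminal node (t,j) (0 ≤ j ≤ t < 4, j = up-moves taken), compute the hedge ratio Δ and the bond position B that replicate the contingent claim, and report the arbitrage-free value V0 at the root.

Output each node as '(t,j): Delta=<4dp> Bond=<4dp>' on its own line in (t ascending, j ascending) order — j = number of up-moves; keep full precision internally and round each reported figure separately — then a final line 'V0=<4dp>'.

(0,0): Delta=-0.4721 Bond=105.1236
(1,0): Delta=-1.0000 Bond=221.3528
(1,1): Delta=-0.4086 Bond=111.5073
(2,0): Delta=-1.0000 Bond=267.8369
(2,1): Delta=-1.0000 Bond=267.8369
(2,2): Delta=-0.3374 Bond=112.7717
(3,0): Delta=-1.0000 Bond=324.0826
(3,1): Delta=-1.0000 Bond=324.0826
(3,2): Delta=-1.0000 Bond=324.0826
(3,3): Delta=-0.2576 Bond=105.1823
V0=12.5887

The replicating-portfolio and risk-neutral prices coincide; use p* = (1.21−0.91)/(1.26−0.91) = 0.8571 for the latter.
Terminal payoffs: V(4,0)=257.7331, V(4,1)=206.0381, V(4,2)=134.4605, V(4,3)=35.3529, V(4,4)=0.0000
  t=3,j=0: stock 147.6999 → up 186.1019 (V=206.0381), down 134.4069 (V=257.7331). Price 176.3827; hedge Δ=-1.0000, bond B=324.0826.
  t=3,j=1: stock 204.5076 → up 257.6795 (V=134.4605), down 186.1019 (V=206.0381). Price 119.5751; hedge Δ=-1.0000, bond B=324.0826.
  t=3,j=2: stock 283.1643 → up 356.7871 (V=35.3529), down 257.6795 (V=134.4605). Price 40.9183; hedge Δ=-1.0000, bond B=324.0826.
  t=3,j=3: stock 392.0737 → up 494.0129 (V=0.0000), down 356.7871 (V=35.3529). Price 4.1739; hedge Δ=-0.2576, bond B=105.1823.
  t=2,j=0: stock 162.3076 → up 204.5076 (V=119.5751), down 147.6999 (V=176.3827). Price 105.5293; hedge Δ=-1.0000, bond B=267.8369.
  t=2,j=1: stock 224.7336 → up 283.1643 (V=40.9183), down 204.5076 (V=119.5751). Price 43.1033; hedge Δ=-1.0000, bond B=267.8369.
  t=2,j=2: stock 311.1696 → up 392.0737 (V=4.1739), down 283.1643 (V=40.9183). Price 7.7877; hedge Δ=-0.3374, bond B=112.7717.
  t=1,j=0: stock 178.3600 → up 224.7336 (V=43.1033), down 162.3076 (V=105.5293). Price 42.9928; hedge Δ=-1.0000, bond B=221.3528.
  t=1,j=1: stock 246.9600 → up 311.1696 (V=7.7877), down 224.7336 (V=43.1033). Price 10.6056; hedge Δ=-0.4086, bond B=111.5073.
  t=0,j=0: stock 196.0000 → up 246.9600 (V=10.6056), down 178.3600 (V=42.9928). Price 12.5887; hedge Δ=-0.4721, bond B=105.1236.
Self-financing check: at every node Δ·S+B equals the discounted successor values.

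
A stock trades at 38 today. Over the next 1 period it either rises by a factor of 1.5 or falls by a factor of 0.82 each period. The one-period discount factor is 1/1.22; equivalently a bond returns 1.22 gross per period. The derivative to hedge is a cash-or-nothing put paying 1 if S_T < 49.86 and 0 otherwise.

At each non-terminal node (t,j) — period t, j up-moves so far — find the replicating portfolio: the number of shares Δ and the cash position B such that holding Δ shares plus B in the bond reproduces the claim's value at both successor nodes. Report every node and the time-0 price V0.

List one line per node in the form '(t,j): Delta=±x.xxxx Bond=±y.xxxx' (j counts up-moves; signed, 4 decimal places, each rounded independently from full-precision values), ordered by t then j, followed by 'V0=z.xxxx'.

The replicating-portfolio and risk-neutral prices coincide; use p* = (1.22−0.82)/(1.5−0.82) = 0.5882 for the latter.
At expiry t=1: V(1,0)=1.0000, V(1,1)=0.0000
Node (0,0) S=38.0000: V=(p*·0.0000+(1−p*)·1.0000)/1.22=0.3375; Δ=(0.0000−1.0000)/(57.0000−31.1600)=-0.0387; B=V−Δ·S=1.8081
The time-0 hedge costs 0.3375, which is the no-arbitrage price.

(0,0): Delta=-0.0387 Bond=1.8081
V0=0.3375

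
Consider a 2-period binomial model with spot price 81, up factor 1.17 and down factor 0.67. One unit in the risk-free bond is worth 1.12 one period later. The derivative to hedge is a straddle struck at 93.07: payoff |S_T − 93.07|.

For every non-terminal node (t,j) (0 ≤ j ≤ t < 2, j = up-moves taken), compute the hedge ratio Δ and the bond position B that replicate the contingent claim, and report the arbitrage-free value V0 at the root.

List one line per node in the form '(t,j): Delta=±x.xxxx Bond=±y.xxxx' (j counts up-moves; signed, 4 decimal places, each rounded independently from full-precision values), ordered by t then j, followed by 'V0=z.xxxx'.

No-arbitrage ⇒ martingale measure with p* = (R−d)/(u−d) = 0.9000.
At expiry t=2: V(2,0)=56.7091, V(2,1)=29.5741, V(2,2)=17.8109
(1,0): S=54.2700. Δ = (V_up−V_dn)/(S_up−S_dn) = (29.5741−56.7091)/(63.4959−36.3609) = -1.0000. V = [p*·29.5741 + (1−p*)·56.7091]/1.12 = 28.8282. B = V − Δ·S = 83.0982.
(1,1): S=94.7700. Δ = (V_up−V_dn)/(S_up−S_dn) = (17.8109−29.5741)/(110.8809−63.4959) = -0.2482. V = [p*·17.8109 + (1−p*)·29.5741]/1.12 = 16.9529. B = V − Δ·S = 40.4793.
(0,0): S=81.0000. Δ = (V_up−V_dn)/(S_up−S_dn) = (16.9529−28.8282)/(94.7700−54.2700) = -0.2932. V = [p*·16.9529 + (1−p*)·28.8282]/1.12 = 16.1968. B = V − Δ·S = 39.9475.
The time-0 hedge costs 16.1968, which is the no-arbitrage price.

(0,0): Delta=-0.2932 Bond=39.9475
(1,0): Delta=-1.0000 Bond=83.0982
(1,1): Delta=-0.2482 Bond=40.4793
V0=16.1968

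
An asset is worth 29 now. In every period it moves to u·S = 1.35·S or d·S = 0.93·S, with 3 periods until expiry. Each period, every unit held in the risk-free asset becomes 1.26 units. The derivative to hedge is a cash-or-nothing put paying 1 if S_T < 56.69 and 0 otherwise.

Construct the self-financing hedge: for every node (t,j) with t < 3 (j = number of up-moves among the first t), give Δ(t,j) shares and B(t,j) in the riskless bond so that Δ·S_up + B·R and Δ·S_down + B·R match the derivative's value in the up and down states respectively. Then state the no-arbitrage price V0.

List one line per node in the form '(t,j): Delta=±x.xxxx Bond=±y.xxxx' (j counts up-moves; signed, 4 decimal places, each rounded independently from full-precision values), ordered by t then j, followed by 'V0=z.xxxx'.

No-arbitrage ⇒ martingale measure with p* = (R−d)/(u−d) = 0.7857.
Terminal values V(3,·): V(3,0)=1.0000, V(3,1)=1.0000, V(3,2)=1.0000, V(3,3)=0.0000
(2,0): S=25.0821. Δ = (V_up−V_dn)/(S_up−S_dn) = (1.0000−1.0000)/(33.8608−23.3264) = 0.0000. V = [p*·1.0000 + (1−p*)·1.0000]/1.26 = 0.7937. B = V − Δ·S = 0.7937.
(2,1): S=36.4095. Δ = (V_up−V_dn)/(S_up−S_dn) = (1.0000−1.0000)/(49.1528−33.8608) = 0.0000. V = [p*·1.0000 + (1−p*)·1.0000]/1.26 = 0.7937. B = V − Δ·S = 0.7937.
(2,2): S=52.8525. Δ = (V_up−V_dn)/(S_up−S_dn) = (0.0000−1.0000)/(71.3509−49.1528) = -0.0450. V = [p*·0.0000 + (1−p*)·1.0000]/1.26 = 0.1701. B = V − Δ·S = 2.5510.
(1,0): S=26.9700. Δ = (V_up−V_dn)/(S_up−S_dn) = (0.7937−0.7937)/(36.4095−25.0821) = 0.0000. V = [p*·0.7937 + (1−p*)·0.7937]/1.26 = 0.6299. B = V − Δ·S = 0.6299.
(1,1): S=39.1500. Δ = (V_up−V_dn)/(S_up−S_dn) = (0.1701−0.7937)/(52.8525−36.4095) = -0.0379. V = [p*·0.1701 + (1−p*)·0.7937]/1.26 = 0.2410. B = V − Δ·S = 1.7257.
(0,0): S=29.0000. Δ = (V_up−V_dn)/(S_up−S_dn) = (0.2410−0.6299)/(39.1500−26.9700) = -0.0319. V = [p*·0.2410 + (1−p*)·0.6299]/1.26 = 0.2574. B = V − Δ·S = 1.1833.
Root portfolio cost Δ·29+B reproduces V0=0.2574.

(0,0): Delta=-0.0319 Bond=1.1833
(1,0): Delta=0.0000 Bond=0.6299
(1,1): Delta=-0.0379 Bond=1.7257
(2,0): Delta=0.0000 Bond=0.7937
(2,1): Delta=0.0000 Bond=0.7937
(2,2): Delta=-0.0450 Bond=2.5510
V0=0.2574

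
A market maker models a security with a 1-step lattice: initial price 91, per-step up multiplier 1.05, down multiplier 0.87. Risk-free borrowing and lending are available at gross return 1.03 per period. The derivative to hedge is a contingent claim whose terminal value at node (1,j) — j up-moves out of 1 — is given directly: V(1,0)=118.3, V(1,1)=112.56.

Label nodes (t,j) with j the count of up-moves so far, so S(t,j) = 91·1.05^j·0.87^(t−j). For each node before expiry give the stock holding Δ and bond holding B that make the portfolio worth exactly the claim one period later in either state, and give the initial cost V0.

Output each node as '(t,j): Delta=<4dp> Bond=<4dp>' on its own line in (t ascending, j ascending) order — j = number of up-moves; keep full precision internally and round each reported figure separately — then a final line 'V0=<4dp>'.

Since d<R<u, set p* = (R−d)/(u−d) = 0.8889; price each node as the discounted p*-expectation of its children.
Terminal values V(1,·): V(1,0)=118.3000, V(1,1)=112.5600
Node (0,0) S=91.0000: V=(p*·112.5600+(1−p*)·118.3000)/1.03=109.9008; Δ=(112.5600−118.3000)/(95.5500−79.1700)=-0.3504; B=V−Δ·S=141.7896
Self-financing check: at every node Δ·S+B equals the discounted successor values.

(0,0): Delta=-0.3504 Bond=141.7896
V0=109.9008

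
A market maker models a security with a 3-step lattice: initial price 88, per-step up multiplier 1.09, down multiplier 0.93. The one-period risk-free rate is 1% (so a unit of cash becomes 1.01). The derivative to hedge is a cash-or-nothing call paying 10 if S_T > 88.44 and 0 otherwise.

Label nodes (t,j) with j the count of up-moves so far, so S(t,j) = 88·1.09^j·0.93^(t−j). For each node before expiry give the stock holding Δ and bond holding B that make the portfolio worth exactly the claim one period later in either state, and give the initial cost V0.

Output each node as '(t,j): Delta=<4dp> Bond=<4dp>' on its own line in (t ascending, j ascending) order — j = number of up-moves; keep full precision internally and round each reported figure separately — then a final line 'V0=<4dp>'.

Risk-neutral probability p* = (R−d)/(u−d) = (1.01−0.93)/(1.09−0.93) = 0.5000.
At expiry t=3: V(3,0)=0.0000, V(3,1)=0.0000, V(3,2)=10.0000, V(3,3)=10.0000
(2,0): S=76.1112. Δ = (V_up−V_dn)/(S_up−S_dn) = (0.0000−0.0000)/(82.9612−70.7834) = 0.0000. V = [p*·0.0000 + (1−p*)·0.0000]/1.01 = 0.0000. B = V − Δ·S = 0.0000.
(2,1): S=89.2056. Δ = (V_up−V_dn)/(S_up−S_dn) = (10.0000−0.0000)/(97.2341−82.9612) = 0.7006. V = [p*·10.0000 + (1−p*)·0.0000]/1.01 = 4.9505. B = V − Δ·S = -57.5495.
(2,2): S=104.5528. Δ = (V_up−V_dn)/(S_up−S_dn) = (10.0000−10.0000)/(113.9626−97.2341) = 0.0000. V = [p*·10.0000 + (1−p*)·10.0000]/1.01 = 9.9010. B = V − Δ·S = 9.9010.
(1,0): S=81.8400. Δ = (V_up−V_dn)/(S_up−S_dn) = (4.9505−0.0000)/(89.2056−76.1112) = 0.3781. V = [p*·4.9505 + (1−p*)·0.0000]/1.01 = 2.4507. B = V − Δ·S = -28.4899.
(1,1): S=95.9200. Δ = (V_up−V_dn)/(S_up−S_dn) = (9.9010−4.9505)/(104.5528−89.2056) = 0.3226. V = [p*·9.9010 + (1−p*)·4.9505]/1.01 = 7.3522. B = V − Δ·S = -23.5884.
(0,0): S=88.0000. Δ = (V_up−V_dn)/(S_up−S_dn) = (7.3522−2.4507)/(95.9200−81.8400) = 0.3481. V = [p*·7.3522 + (1−p*)·2.4507]/1.01 = 4.8530. B = V − Δ·S = -25.7813.
Root portfolio cost Δ·88+B reproduces V0=4.8530.

(0,0): Delta=0.3481 Bond=-25.7813
(1,0): Delta=0.3781 Bond=-28.4899
(1,1): Delta=0.3226 Bond=-23.5884
(2,0): Delta=0.0000 Bond=0.0000
(2,1): Delta=0.7006 Bond=-57.5495
(2,2): Delta=0.0000 Bond=9.9010
V0=4.8530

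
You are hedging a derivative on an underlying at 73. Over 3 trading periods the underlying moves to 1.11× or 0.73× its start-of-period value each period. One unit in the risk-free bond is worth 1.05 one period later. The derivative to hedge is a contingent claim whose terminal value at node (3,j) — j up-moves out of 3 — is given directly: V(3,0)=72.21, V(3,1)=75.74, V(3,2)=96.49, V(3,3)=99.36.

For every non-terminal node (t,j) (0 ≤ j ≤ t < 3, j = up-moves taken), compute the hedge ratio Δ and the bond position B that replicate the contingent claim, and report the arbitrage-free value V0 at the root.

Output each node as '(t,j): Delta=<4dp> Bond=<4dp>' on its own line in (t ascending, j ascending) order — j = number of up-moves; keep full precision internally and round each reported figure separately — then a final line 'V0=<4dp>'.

(0,0): Delta=0.2498 Bond=65.3817
(1,0): Delta=0.8480 Bond=36.7746
(1,1): Delta=0.1761 Bond=74.6275
(2,0): Delta=0.2388 Bond=62.3130
(2,1): Delta=0.9231 Bond=34.1697
(2,2): Delta=0.0840 Bond=86.6444
V0=83.6207

Since d<R<u, set p* = (R−d)/(u−d) = 0.8421; price each node as the discounted p*-expectation of its children.
Terminal values V(3,·): V(3,0)=72.2100, V(3,1)=75.7400, V(3,2)=96.4900, V(3,3)=99.3600
Node (2,0) S=38.9017: V=(p*·75.7400+(1−p*)·72.2100)/1.05=71.6025; Δ=(75.7400−72.2100)/(43.1809−28.3982)=0.2388; B=V−Δ·S=62.3130
Node (2,1) S=59.1519: V=(p*·96.4900+(1−p*)·75.7400)/1.05=88.7749; Δ=(96.4900−75.7400)/(65.6586−43.1809)=0.9231; B=V−Δ·S=34.1697
Node (2,2) S=89.9433: V=(p*·99.3600+(1−p*)·96.4900)/1.05=94.1970; Δ=(99.3600−96.4900)/(99.8371−65.6586)=0.0840; B=V−Δ·S=86.6444
Node (1,0) S=53.2900: V=(p*·88.7749+(1−p*)·71.6025)/1.05=81.9652; Δ=(88.7749−71.6025)/(59.1519−38.9017)=0.8480; B=V−Δ·S=36.7746
Node (1,1) S=81.0300: V=(p*·94.1970+(1−p*)·88.7749)/1.05=88.8961; Δ=(94.1970−88.7749)/(89.9433−59.1519)=0.1761; B=V−Δ·S=74.6275
Node (0,0) S=73.0000: V=(p*·88.8961+(1−p*)·81.9652)/1.05=83.6207; Δ=(88.8961−81.9652)/(81.0300−53.2900)=0.2498; B=V−Δ·S=65.3817
Each (Δ,B) replicates both successor values, so the strategy is self-financing and V0 is arbitrage-free.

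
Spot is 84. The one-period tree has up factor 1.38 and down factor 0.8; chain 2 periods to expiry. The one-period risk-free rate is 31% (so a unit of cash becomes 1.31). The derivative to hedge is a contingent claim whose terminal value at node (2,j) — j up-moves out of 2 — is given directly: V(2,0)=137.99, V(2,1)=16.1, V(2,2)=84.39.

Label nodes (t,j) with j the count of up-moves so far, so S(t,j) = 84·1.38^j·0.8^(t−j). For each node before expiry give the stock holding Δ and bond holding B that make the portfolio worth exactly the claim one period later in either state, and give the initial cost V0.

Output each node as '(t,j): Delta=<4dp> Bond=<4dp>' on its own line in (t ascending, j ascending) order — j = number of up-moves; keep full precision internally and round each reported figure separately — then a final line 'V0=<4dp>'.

The replicating-portfolio and risk-neutral prices coincide; use p* = (1.31−0.8)/(1.38−0.8) = 0.8793 for the latter.
Terminal values V(2,·): V(2,0)=137.9900, V(2,1)=16.1000, V(2,2)=84.3900
(1,0): S=67.2000. Δ = (V_up−V_dn)/(S_up−S_dn) = (16.1000−137.9900)/(92.7360−53.7600) = -3.1273. V = [p*·16.1000 + (1−p*)·137.9900]/1.31 = 23.5197. B = V − Δ·S = 233.6749.
(1,1): S=115.9200. Δ = (V_up−V_dn)/(S_up−S_dn) = (84.3900−16.1000)/(159.9696−92.7360) = 1.0157. V = [p*·84.3900 + (1−p*)·16.1000]/1.31 = 58.1283. B = V − Δ·S = -59.6131.
(0,0): S=84.0000. Δ = (V_up−V_dn)/(S_up−S_dn) = (58.1283−23.5197)/(115.9200−67.2000) = 0.7104. V = [p*·58.1283 + (1−p*)·23.5197]/1.31 = 41.1843. B = V − Δ·S = -18.4857.
Check: Δ(0,0)·S0 + B(0,0) = 41.1843 = V0.

(0,0): Delta=0.7104 Bond=-18.4857
(1,0): Delta=-3.1273 Bond=233.6749
(1,1): Delta=1.0157 Bond=-59.6131
V0=41.1843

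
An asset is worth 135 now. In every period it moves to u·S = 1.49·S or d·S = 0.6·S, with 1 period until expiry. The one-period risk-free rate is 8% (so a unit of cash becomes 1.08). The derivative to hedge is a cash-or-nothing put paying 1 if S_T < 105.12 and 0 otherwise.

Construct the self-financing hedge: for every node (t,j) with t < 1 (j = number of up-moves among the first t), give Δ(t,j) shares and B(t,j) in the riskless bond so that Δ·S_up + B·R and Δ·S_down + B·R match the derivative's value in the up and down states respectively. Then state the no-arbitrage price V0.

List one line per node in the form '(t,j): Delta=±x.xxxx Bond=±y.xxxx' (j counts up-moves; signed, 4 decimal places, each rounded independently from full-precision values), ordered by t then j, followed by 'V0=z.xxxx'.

(0,0): Delta=-0.0083 Bond=1.5501
V0=0.4266

No-arbitrage ⇒ martingale measure with p* = (R−d)/(u−d) = 0.5393.
Payoff layer (t=1): V(1,0)=1.0000, V(1,1)=0.0000
  t=0,j=0: stock 135.0000 → up 201.1500 (V=0.0000), down 81.0000 (V=1.0000). Price 0.4266; hedge Δ=-0.0083, bond B=1.5501.
Each (Δ,B) replicates both successor values, so the strategy is self-financing and V0 is arbitrage-free.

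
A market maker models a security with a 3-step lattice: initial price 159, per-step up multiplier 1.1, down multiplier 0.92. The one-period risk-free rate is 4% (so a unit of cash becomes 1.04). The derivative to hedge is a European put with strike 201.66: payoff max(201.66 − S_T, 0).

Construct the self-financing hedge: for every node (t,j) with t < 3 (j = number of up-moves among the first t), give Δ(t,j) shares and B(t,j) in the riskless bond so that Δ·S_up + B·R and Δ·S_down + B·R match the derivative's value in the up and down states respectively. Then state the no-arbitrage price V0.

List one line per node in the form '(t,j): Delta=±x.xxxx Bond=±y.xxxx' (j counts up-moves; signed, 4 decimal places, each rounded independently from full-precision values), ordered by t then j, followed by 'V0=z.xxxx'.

No-arbitrage ⇒ martingale measure with p* = (R−d)/(u−d) = 0.6667.
Terminal values V(3,·): V(3,0)=77.8486, V(3,1)=53.6246, V(3,2)=24.6612, V(3,3)=0.0000
(2,0): S=134.5776. Δ = (V_up−V_dn)/(S_up−S_dn) = (53.6246−77.8486)/(148.0354−123.8114) = -1.0000. V = [p*·53.6246 + (1−p*)·77.8486]/1.04 = 59.3262. B = V − Δ·S = 193.9038.
(2,1): S=160.9080. Δ = (V_up−V_dn)/(S_up−S_dn) = (24.6612−53.6246)/(176.9988−148.0354) = -1.0000. V = [p*·24.6612 + (1−p*)·53.6246]/1.04 = 32.9958. B = V − Δ·S = 193.9038.
(2,2): S=192.3900. Δ = (V_up−V_dn)/(S_up−S_dn) = (0.0000−24.6612)/(211.6290−176.9988) = -0.7121. V = [p*·0.0000 + (1−p*)·24.6612]/1.04 = 7.9042. B = V − Δ·S = 144.9109.
(1,0): S=146.2800. Δ = (V_up−V_dn)/(S_up−S_dn) = (32.9958−59.3262)/(160.9080−134.5776) = -1.0000. V = [p*·32.9958 + (1−p*)·59.3262]/1.04 = 40.1660. B = V − Δ·S = 186.4460.
(1,1): S=174.9000. Δ = (V_up−V_dn)/(S_up−S_dn) = (7.9042−32.9958)/(192.3900−160.9080) = -0.7970. V = [p*·7.9042 + (1−p*)·32.9958]/1.04 = 15.6424. B = V − Δ·S = 155.0403.
(0,0): S=159.0000. Δ = (V_up−V_dn)/(S_up−S_dn) = (15.6424−40.1660)/(174.9000−146.2800) = -0.8569. V = [p*·15.6424 + (1−p*)·40.1660]/1.04 = 22.9009. B = V − Δ·S = 159.1431.
The time-0 hedge costs 22.9009, which is the no-arbitrage price.

(0,0): Delta=-0.8569 Bond=159.1431
(1,0): Delta=-1.0000 Bond=186.4460
(1,1): Delta=-0.7970 Bond=155.0403
(2,0): Delta=-1.0000 Bond=193.9038
(2,1): Delta=-1.0000 Bond=193.9038
(2,2): Delta=-0.7121 Bond=144.9109
V0=22.9009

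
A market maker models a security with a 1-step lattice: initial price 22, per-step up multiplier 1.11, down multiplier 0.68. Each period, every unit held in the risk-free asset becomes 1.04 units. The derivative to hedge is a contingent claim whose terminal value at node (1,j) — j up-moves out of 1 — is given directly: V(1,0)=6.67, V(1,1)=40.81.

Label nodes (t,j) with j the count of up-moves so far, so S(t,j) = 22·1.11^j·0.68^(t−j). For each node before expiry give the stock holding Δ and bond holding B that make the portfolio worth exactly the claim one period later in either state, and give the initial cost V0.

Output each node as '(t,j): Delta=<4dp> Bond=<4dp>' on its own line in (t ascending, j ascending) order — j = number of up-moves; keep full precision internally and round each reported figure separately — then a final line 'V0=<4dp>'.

No-arbitrage ⇒ martingale measure with p* = (R−d)/(u−d) = 0.8372.
Payoff layer (t=1): V(1,0)=6.6700, V(1,1)=40.8100
(0,0): S=22.0000. Δ = (V_up−V_dn)/(S_up−S_dn) = (40.8100−6.6700)/(24.4200−14.9600) = 3.6089. V = [p*·40.8100 + (1−p*)·6.6700]/1.04 = 33.8965. B = V − Δ·S = -45.4989.
Self-financing check: at every node Δ·S+B equals the discounted successor values.

(0,0): Delta=3.6089 Bond=-45.4989
V0=33.8965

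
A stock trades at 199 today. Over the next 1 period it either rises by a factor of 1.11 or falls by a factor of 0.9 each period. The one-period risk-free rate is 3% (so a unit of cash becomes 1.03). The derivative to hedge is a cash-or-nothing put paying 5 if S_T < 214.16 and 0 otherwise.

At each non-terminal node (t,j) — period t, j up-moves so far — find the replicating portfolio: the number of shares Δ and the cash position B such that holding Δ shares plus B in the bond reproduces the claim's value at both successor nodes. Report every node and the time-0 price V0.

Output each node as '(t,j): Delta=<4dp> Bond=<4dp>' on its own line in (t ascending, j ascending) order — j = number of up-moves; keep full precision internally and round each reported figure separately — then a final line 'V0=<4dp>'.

Since d<R<u, set p* = (R−d)/(u−d) = 0.6190; price each node as the discounted p*-expectation of its children.
Terminal values V(1,·): V(1,0)=5.0000, V(1,1)=0.0000
(0,0): S=199.0000. Δ = (V_up−V_dn)/(S_up−S_dn) = (0.0000−5.0000)/(220.8900−179.1000) = -0.1196. V = [p*·0.0000 + (1−p*)·5.0000]/1.03 = 1.8493. B = V − Δ·S = 25.6588.
Self-financing check: at every node Δ·S+B equals the discounted successor values.

(0,0): Delta=-0.1196 Bond=25.6588
V0=1.8493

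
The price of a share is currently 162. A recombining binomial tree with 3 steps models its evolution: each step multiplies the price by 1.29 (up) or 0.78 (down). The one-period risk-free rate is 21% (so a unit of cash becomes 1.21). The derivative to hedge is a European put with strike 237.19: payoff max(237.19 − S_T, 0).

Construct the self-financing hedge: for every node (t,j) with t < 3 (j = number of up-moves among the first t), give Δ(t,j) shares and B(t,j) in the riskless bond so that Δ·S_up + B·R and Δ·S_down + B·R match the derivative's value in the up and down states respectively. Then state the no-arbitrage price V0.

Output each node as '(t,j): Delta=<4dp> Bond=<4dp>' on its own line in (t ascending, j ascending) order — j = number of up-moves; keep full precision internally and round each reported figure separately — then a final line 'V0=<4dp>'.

(0,0): Delta=-0.3502 Bond=66.0272
(1,0): Delta=-1.0000 Bond=162.0040
(1,1): Delta=-0.2771 Bond=64.6164
(2,0): Delta=-1.0000 Bond=196.0248
(2,1): Delta=-1.0000 Bond=196.0248
(2,2): Delta=-0.1958 Bond=56.2623
V0=9.2978

Since d<R<u, set p* = (R−d)/(u−d) = 0.8431; price each node as the discounted p*-expectation of its children.
Terminal values V(3,·): V(3,0)=160.3126, V(3,1)=110.0466, V(3,2)=26.9143, V(3,3)=0.0000
(2,0): S=98.5608. Δ = (V_up−V_dn)/(S_up−S_dn) = (110.0466−160.3126)/(127.1434−76.8774) = -1.0000. V = [p*·110.0466 + (1−p*)·160.3126]/1.21 = 97.4640. B = V − Δ·S = 196.0248.
(2,1): S=163.0044. Δ = (V_up−V_dn)/(S_up−S_dn) = (26.9143−110.0466)/(210.2757−127.1434) = -1.0000. V = [p*·26.9143 + (1−p*)·110.0466]/1.21 = 33.0204. B = V − Δ·S = 196.0248.
(2,2): S=269.5842. Δ = (V_up−V_dn)/(S_up−S_dn) = (0.0000−26.9143)/(347.7636−210.2757) = -0.1958. V = [p*·0.0000 + (1−p*)·26.9143]/1.21 = 3.4891. B = V − Δ·S = 56.2623.
(1,0): S=126.3600. Δ = (V_up−V_dn)/(S_up−S_dn) = (33.0204−97.4640)/(163.0044−98.5608) = -1.0000. V = [p*·33.0204 + (1−p*)·97.4640]/1.21 = 35.6440. B = V − Δ·S = 162.0040.
(1,1): S=208.9800. Δ = (V_up−V_dn)/(S_up−S_dn) = (3.4891−33.0204)/(269.5842−163.0044) = -0.2771. V = [p*·3.4891 + (1−p*)·33.0204]/1.21 = 6.7120. B = V − Δ·S = 64.6164.
(0,0): S=162.0000. Δ = (V_up−V_dn)/(S_up−S_dn) = (6.7120−35.6440)/(208.9800−126.3600) = -0.3502. V = [p*·6.7120 + (1−p*)·35.6440]/1.21 = 9.2978. B = V − Δ·S = 66.0272.
Root portfolio cost Δ·162+B reproduces V0=9.2978.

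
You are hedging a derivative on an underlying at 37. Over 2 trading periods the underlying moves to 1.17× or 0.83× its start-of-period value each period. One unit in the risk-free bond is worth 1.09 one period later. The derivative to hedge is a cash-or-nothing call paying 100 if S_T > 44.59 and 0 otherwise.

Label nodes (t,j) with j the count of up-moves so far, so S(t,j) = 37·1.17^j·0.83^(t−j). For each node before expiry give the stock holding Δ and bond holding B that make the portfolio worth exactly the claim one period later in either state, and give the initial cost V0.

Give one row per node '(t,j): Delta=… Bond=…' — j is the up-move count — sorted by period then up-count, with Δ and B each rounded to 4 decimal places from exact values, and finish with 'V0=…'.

(0,0): Delta=5.5768 Bond=-157.1233
(1,0): Delta=0.0000 Bond=0.0000
(1,1): Delta=6.7941 Bond=-223.9611
V0=49.2193

Since d<R<u, set p* = (R−d)/(u−d) = 0.7647; price each node as the discounted p*-expectation of its children.
Terminal values V(2,·): V(2,0)=0.0000, V(2,1)=0.0000, V(2,2)=100.0000
Node (1,0) S=30.7100: V=(p*·0.0000+(1−p*)·0.0000)/1.09=0.0000; Δ=(0.0000−0.0000)/(35.9307−25.4893)=0.0000; B=V−Δ·S=0.0000
Node (1,1) S=43.2900: V=(p*·100.0000+(1−p*)·0.0000)/1.09=70.1565; Δ=(100.0000−0.0000)/(50.6493−35.9307)=6.7941; B=V−Δ·S=-223.9611
Node (0,0) S=37.0000: V=(p*·70.1565+(1−p*)·0.0000)/1.09=49.2193; Δ=(70.1565−0.0000)/(43.2900−30.7100)=5.5768; B=V−Δ·S=-157.1233
Self-financing check: at every node Δ·S+B equals the discounted successor values.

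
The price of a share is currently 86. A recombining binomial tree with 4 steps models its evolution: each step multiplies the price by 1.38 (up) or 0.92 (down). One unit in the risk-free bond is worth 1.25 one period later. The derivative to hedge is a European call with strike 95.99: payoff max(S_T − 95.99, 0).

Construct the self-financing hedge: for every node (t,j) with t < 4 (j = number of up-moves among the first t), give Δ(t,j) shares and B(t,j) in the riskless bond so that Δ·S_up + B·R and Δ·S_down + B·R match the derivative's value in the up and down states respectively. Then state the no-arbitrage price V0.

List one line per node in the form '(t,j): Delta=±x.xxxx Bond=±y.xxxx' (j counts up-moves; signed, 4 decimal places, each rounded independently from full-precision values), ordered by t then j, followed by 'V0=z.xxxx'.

The replicating-portfolio and risk-neutral prices coincide; use p* = (1.25−0.92)/(1.38−0.92) = 0.7174 for the latter.
Terminal values V(4,·): V(4,0)=0.0000, V(4,1)=0.0000, V(4,2)=42.6320, V(4,3)=111.9431, V(4,4)=215.9096
  t=3,j=0: stock 66.9672 → up 92.4147 (V=0.0000), down 61.6098 (V=0.0000). Price 0.0000; hedge Δ=0.0000, bond B=0.0000.
  t=3,j=1: stock 100.4508 → up 138.6220 (V=42.6320), down 92.4147 (V=0.0000). Price 24.4671; hedge Δ=0.9226, bond B=-68.2113.
  t=3,j=2: stock 150.6761 → up 207.9331 (V=111.9431), down 138.6220 (V=42.6320). Price 73.8841; hedge Δ=1.0000, bond B=-76.7920.
  t=3,j=3: stock 226.0142 → up 311.8996 (V=215.9096), down 207.9331 (V=111.9431). Price 149.2222; hedge Δ=1.0000, bond B=-76.7920.
  t=2,j=0: stock 72.7904 → up 100.4508 (V=24.4671), down 66.9672 (V=0.0000). Price 14.0420; hedge Δ=0.7307, bond B=-39.1473.
  t=2,j=1: stock 109.1856 → up 150.6761 (V=73.8841), down 100.4508 (V=24.4671). Price 47.9348; hedge Δ=0.9839, bond B=-59.4936.
  t=2,j=2: stock 163.7784 → up 226.0142 (V=149.2222), down 150.6761 (V=73.8841). Price 102.3448; hedge Δ=1.0000, bond B=-61.4336.
  t=1,j=0: stock 79.1200 → up 109.1856 (V=47.9348), down 72.7904 (V=14.0420). Price 30.6851; hedge Δ=0.9312, bond B=-42.9949.
  t=1,j=1: stock 118.6800 → up 163.7784 (V=102.3448), down 109.1856 (V=47.9348). Price 69.5744; hedge Δ=0.9967, bond B=-48.7083.
  t=0,j=0: stock 86.0000 → up 118.6800 (V=69.5744), down 79.1200 (V=30.6851). Price 46.8672; hedge Δ=0.9830, bond B=-37.6749.
Self-financing check: at every node Δ·S+B equals the discounted successor values.

(0,0): Delta=0.9830 Bond=-37.6749
(1,0): Delta=0.9312 Bond=-42.9949
(1,1): Delta=0.9967 Bond=-48.7083
(2,0): Delta=0.7307 Bond=-39.1473
(2,1): Delta=0.9839 Bond=-59.4936
(2,2): Delta=1.0000 Bond=-61.4336
(3,0): Delta=0.0000 Bond=0.0000
(3,1): Delta=0.9226 Bond=-68.2113
(3,2): Delta=1.0000 Bond=-76.7920
(3,3): Delta=1.0000 Bond=-76.7920
V0=46.8672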